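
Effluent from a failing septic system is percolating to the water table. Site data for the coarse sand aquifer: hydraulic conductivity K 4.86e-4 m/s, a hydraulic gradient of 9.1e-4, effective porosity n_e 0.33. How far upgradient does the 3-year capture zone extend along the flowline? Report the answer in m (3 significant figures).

K = 4.86e-4 m/s × 86400 s/d = 41.99 m/d
q = Ki = 41.99 × 9.1e-4 = 0.03821 m/d
v = Ki/n = 41.99·9.1e-4/0.33 = 0.1158 m/d
T = 3 yr × 365 = 1095 d
L = v × T = 0.1158 × 1095 = 126.8 m

127 m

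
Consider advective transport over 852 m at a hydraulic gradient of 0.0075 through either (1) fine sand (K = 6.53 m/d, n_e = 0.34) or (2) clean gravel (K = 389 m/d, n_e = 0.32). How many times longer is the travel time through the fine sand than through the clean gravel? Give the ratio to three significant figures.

Unit 1 (fine sand): v = 6.53×0.0075/0.34 = 0.1440 m/d, t = 852/0.1440 = 5915 d
Unit 2 (clean gravel): v = 389×0.0075/0.32 = 9.117 m/d, t = 852/9.117 = 93.45 d
t(fine sand) / t(clean gravel) = 5915/93.45 = 63.3

63.3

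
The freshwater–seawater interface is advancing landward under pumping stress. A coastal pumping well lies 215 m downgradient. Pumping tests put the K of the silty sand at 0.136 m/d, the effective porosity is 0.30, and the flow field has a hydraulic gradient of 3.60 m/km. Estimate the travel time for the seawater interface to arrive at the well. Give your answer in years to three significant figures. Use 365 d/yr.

361 years

Specific discharge q = 0.136 × 0.0036 = 4.896e-4 m/d
Seepage velocity v = q / n = 4.896e-4 / 0.30 = 0.001632 m/d
t = L / v = 215 / 0.001632 = 131700 d
   = 131700 / 365 = 361 yr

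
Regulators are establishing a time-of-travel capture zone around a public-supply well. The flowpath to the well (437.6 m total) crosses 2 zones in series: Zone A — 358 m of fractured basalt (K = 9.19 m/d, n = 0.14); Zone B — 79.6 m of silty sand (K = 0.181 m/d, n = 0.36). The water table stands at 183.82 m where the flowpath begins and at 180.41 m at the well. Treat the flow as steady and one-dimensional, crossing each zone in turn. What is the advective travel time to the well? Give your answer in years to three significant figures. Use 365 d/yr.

Total head drop ΔH = 183.82 − 180.41 = 3.41 m
Steady 1-D flow in series ⇒ the Darcy flux q is identical in every zone and the zone head losses add (resistances L/K in series).
Σ(L/K) = 358/9.19 + 79.6/0.181 = 38.96 + 439.8 = 478.7 d
q = ΔH / Σ(L/K) = 3.41 / 478.7 = 0.007123 m/d (same in every zone)
Zone A: v = q/n = 0.007123/0.14 = 0.05088 m/d → t_A = 358/0.05088 = 7036 d
Zone B: v = q/n = 0.007123/0.36 = 0.01979 m/d → t_B = 79.6/0.01979 = 4023 d
Total t = 7036 + 4023 = 11060 d
   = 11060 / 365 = 30.3 yr

30.3 years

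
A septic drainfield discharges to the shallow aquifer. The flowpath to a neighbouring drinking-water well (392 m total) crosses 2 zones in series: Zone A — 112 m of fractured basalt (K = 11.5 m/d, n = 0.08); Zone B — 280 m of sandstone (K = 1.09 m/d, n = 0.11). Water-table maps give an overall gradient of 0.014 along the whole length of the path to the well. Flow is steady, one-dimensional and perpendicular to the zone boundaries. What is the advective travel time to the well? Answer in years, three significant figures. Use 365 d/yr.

For zones in series the flux q is common to all zones; the equivalent conductivity is the harmonic (thickness-weighted) mean, K_eq = L_total / Σ(L_j/K_j).
Σ(L/K) = 112/11.5 + 280/1.09 = 9.739 + 256.9 = 266.6 d
K_eq = L_total / Σ(L/K) = 392 / 266.6 = 1.470 m/d
q = K_eq · i = 1.470 × 0.014 = 0.02058 m/d (same in every zone)
Zone A: v = q/n = 0.02058/0.08 = 0.2573 m/d → t_A = 112/0.2573 = 435.3 d
Zone B: v = q/n = 0.02058/0.11 = 0.1871 m/d → t_B = 280/0.1871 = 1496 d
Total t = 435.3 + 1496 = 1932 d
   = 1932 / 365 = 5.29 yr

5.29 years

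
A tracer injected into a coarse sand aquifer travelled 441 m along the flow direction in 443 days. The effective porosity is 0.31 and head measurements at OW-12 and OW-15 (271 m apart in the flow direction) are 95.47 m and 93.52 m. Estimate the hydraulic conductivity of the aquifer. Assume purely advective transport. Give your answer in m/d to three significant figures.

42.9 m/d

Hydraulic gradient i = (95.47 − 93.52) / 271 = 1.95 / 271 = 0.007196
v = L / t = 441 / 443 = 0.9955 m/d
K = v · n / i = 0.9955 × 0.31 / 0.007196 = 42.9 m/d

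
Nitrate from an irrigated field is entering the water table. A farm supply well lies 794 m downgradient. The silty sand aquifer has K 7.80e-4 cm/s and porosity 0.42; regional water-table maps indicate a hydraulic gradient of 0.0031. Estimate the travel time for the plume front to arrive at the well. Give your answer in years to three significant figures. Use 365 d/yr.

437 years

K = 7.80e-4 cm/s × 864 = 0.6739 m/d
Specific discharge q = 0.6739 × 0.0031 = 0.002089 m/d
Average linear velocity = 0.002089 / 0.42 = 0.004974 m/d
t = L / v = 794 / 0.004974 = 159600 d
   = 159600 / 365 = 437 yr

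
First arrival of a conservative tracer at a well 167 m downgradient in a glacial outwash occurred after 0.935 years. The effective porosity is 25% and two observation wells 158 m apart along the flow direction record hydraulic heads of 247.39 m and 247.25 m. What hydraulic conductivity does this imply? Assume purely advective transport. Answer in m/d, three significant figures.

138 m/d

Hydraulic gradient i = (247.39 − 247.25) / 158 = 0.14 / 158 = 8.861e-4
t = 0.935 years = 341.3 d
v = L / t = 167 / 341.3 = 0.4893 m/d
K = v · n / i = 0.4893 × 0.25 / 8.861e-4 = 138 m/d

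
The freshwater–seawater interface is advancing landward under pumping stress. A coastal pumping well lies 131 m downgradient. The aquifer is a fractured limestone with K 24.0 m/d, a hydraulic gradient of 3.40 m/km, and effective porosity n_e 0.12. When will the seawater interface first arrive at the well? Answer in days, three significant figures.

193 days

Specific discharge q = 24.0 × 0.0034 = 0.08160 m/d
v_s = q/n_e = 0.08160/0.12 = 0.6800 m/d
t = L / v = 131 / 0.6800 = 192.6 d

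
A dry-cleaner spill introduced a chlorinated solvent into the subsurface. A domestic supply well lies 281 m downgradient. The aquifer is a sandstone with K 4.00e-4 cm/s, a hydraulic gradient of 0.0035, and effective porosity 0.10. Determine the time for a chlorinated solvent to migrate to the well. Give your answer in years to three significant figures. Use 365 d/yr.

63.6 years

K = 4.00e-4 cm/s × 864 = 0.3456 m/d
Darcy flux q = K·i = 0.3456 × 0.0035 = 0.001210 m/d
v = Ki/n = 0.3456·0.0035/0.10 = 0.01210 m/d
t = L / v = 281 / 0.01210 = 23230 d
   = 23230 / 365 = 63.6 yr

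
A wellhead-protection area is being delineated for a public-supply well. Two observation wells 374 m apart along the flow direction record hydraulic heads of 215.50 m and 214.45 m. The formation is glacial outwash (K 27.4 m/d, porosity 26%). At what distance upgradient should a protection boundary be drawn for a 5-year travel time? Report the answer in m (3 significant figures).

540 m

Hydraulic gradient i = (215.50 − 214.45) / 374 = 1.05 / 374 = 0.002807
q = Ki = 27.4 × 0.002807 = 0.07693 m/d
Average linear velocity = 0.07693 / 0.26 = 0.2959 m/d
T = 5 yr × 365 = 1825 d
L = v × T = 0.2959 × 1825 = 540.0 m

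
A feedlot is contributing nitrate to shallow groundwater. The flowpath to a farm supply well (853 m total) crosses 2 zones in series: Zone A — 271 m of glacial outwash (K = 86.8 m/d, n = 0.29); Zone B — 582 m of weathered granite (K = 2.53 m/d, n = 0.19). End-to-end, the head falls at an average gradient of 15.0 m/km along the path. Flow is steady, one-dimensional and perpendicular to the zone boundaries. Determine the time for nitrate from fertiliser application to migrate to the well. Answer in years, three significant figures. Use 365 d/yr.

9.44 years

For zones in series the flux q is common to all zones; the equivalent conductivity is the harmonic (thickness-weighted) mean, K_eq = L_total / Σ(L_j/K_j).
Σ(L/K) = 271/86.8 + 582/2.53 = 3.122 + 230.0 = 233.2 d
K_eq = L_total / Σ(L/K) = 853 / 233.2 = 3.658 m/d
q = K_eq · i = 3.658 × 0.015 = 0.05488 m/d (same in every zone)
Zone A: v = q/n = 0.05488/0.29 = 0.1892 m/d → t_A = 271/0.1892 = 1432 d
Zone B: v = q/n = 0.05488/0.19 = 0.2888 m/d → t_B = 582/0.2888 = 2015 d
Total t = 1432 + 2015 = 3447 d
   = 3447 / 365 = 9.44 yr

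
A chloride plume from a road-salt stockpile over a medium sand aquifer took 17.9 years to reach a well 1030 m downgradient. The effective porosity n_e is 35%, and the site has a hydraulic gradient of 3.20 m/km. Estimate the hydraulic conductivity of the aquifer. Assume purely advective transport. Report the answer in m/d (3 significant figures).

17.2 m/d

t = 17.9 years = 6533 d
v = L / t = 1030 / 6533 = 0.1576 m/d
K = v · n / i = 0.1576 × 0.35 / 0.0032 = 17.2 m/d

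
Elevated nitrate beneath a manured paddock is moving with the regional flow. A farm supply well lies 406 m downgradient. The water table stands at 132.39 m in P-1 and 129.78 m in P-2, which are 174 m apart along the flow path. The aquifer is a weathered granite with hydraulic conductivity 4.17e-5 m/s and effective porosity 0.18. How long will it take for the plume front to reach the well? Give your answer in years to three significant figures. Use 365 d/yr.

3.70 years

Hydraulic gradient i = (132.39 − 129.78) / 174 = 2.61 / 174 = 0.01500
K = 4.17e-5 m/s × 86400 s/d = 3.603 m/d
q = Ki = 3.603 × 0.01500 = 0.05404 m/d
v_s = q/n_e = 0.05404/0.18 = 0.3002 m/d
t = L / v = 406 / 0.3002 = 1352 d
   = 1352 / 365 = 3.70 yr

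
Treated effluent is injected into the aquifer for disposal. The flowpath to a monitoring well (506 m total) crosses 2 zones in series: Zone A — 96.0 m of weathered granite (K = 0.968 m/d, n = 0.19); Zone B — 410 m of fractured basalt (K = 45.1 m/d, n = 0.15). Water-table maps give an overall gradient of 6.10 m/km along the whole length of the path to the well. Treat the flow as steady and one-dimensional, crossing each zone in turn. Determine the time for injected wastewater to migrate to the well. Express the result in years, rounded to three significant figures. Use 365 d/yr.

7.66 years

Steady 1-D flow in series ⇒ the Darcy flux q is identical in every zone and the zone head losses add (resistances L/K in series).
Σ(L/K) = 96.0/0.968 + 410/45.1 = 99.17 + 9.091 = 108.3 d
K_eq = L_total / Σ(L/K) = 506 / 108.3 = 4.674 m/d
q = K_eq · i = 4.674 × 0.0061 = 0.02851 m/d (same in every zone)
Zone A: v = q/n = 0.02851/0.19 = 0.1501 m/d → t_A = 96.0/0.1501 = 639.8 d
Zone B: v = q/n = 0.02851/0.15 = 0.1901 m/d → t_B = 410/0.1901 = 2157 d
Total t = 639.8 + 2157 = 2797 d
   = 2797 / 365 = 7.66 yr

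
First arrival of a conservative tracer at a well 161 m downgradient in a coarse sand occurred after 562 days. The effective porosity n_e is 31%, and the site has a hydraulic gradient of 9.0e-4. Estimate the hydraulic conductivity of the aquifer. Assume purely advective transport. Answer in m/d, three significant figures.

98.7 m/d

v = L / t = 161 / 562 = 0.2865 m/d
K = v · n / i = 0.2865 × 0.31 / 9.0e-4 = 98.7 m/d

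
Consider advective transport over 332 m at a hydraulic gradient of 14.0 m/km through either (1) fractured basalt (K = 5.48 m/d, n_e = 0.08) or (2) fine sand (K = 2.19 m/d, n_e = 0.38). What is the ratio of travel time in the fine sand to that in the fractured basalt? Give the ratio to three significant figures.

Unit 1 (fractured basalt): v = 5.48×0.014/0.08 = 0.9590 m/d, t = 332/0.9590 = 346.2 d
Unit 2 (fine sand): v = 2.19×0.014/0.38 = 0.08068 m/d, t = 332/0.08068 = 4115 d
t(fine sand) / t(fractured basalt) = 4115/346.2 = 11.9

11.9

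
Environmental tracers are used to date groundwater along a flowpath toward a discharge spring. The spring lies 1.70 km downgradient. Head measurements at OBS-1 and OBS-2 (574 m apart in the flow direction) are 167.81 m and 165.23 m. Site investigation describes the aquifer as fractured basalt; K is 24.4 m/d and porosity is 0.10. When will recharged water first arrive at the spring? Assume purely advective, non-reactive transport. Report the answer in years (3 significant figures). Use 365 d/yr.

4.25 years

Hydraulic gradient i = (167.81 − 165.23) / 574 = 2.58 / 574 = 0.004495
q = Ki = 24.4 × 0.004495 = 0.1097 m/d
Average linear velocity = 0.1097 / 0.10 = 1.097 m/d
L = 1.70 km = 1700 m
t = L / v = 1700 / 1.097 = 1550 d
   = 1550 / 365 = 4.25 yr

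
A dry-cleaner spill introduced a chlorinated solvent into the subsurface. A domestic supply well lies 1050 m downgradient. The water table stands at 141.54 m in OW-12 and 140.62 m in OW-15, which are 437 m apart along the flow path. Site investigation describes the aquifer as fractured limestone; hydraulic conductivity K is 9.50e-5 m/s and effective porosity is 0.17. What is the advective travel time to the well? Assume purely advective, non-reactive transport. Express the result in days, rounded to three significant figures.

Hydraulic gradient i = (141.54 − 140.62) / 437 = 0.92 / 437 = 0.002105
K = 9.50e-5 m/s × 86400 s/d = 8.208 m/d
q = Ki = 8.208 × 0.002105 = 0.01728 m/d
v_s = q/n_e = 0.01728/0.17 = 0.1016 m/d
t = L / v = 1050 / 0.1016 = 10330 d

10300 days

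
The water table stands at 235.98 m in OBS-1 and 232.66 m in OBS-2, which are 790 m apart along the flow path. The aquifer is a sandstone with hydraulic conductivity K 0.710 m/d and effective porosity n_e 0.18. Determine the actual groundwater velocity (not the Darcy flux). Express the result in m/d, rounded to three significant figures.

0.0166 m/d

Hydraulic gradient i = (235.98 − 232.66) / 790 = 3.32 / 790 = 0.004203
Specific discharge q = 0.710 × 0.004203 = 0.002984 m/d
Average linear velocity = 0.002984 / 0.18 = 0.01658 m/d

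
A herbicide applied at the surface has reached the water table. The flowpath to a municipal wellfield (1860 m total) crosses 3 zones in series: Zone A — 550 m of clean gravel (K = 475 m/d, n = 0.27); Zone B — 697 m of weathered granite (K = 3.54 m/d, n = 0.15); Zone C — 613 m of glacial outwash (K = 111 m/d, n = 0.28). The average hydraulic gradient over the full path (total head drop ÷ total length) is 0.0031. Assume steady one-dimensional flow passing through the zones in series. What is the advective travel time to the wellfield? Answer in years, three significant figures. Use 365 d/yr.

41.1 years

Continuity: the same q passes through each zone, so ΔH = q·Σ(L_j/K_j) — the zones act as resistances in series.
Σ(L/K) = 550/475 + 697/3.54 + 613/111 = 1.158 + 196.9 + 5.523 = 203.6 d
K_eq = L_total / Σ(L/K) = 1860 / 203.6 = 9.137 m/d
q = K_eq · i = 9.137 × 0.0031 = 0.02832 m/d (same in every zone)
Zone A: v = q/n = 0.02832/0.27 = 0.1049 m/d → t_A = 550/0.1049 = 5243 d
Zone B: v = q/n = 0.02832/0.15 = 0.1888 m/d → t_B = 697/0.1888 = 3691 d
Zone C: v = q/n = 0.02832/0.28 = 0.1012 m/d → t_C = 613/0.1012 = 6060 d
Total t = 5243 + 3691 + 6060 = 14990 d
   = 14990 / 365 = 41.1 yr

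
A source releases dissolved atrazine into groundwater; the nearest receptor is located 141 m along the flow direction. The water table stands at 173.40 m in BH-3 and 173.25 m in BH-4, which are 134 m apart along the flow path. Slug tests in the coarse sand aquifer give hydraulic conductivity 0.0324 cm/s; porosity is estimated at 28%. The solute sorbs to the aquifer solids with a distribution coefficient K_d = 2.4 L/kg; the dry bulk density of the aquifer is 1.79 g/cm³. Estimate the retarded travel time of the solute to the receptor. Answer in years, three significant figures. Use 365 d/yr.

Hydraulic gradient i = (173.40 − 173.25) / 134 = 0.15 / 134 = 0.001119
K = 0.0324 cm/s × 864 = 27.99 m/d
q = Ki = 27.99 × 0.001119 = 0.03134 m/d
Average linear velocity = 0.03134 / 0.28 = 0.1119 m/d
Retardation R = 1 + ρ_b·K_d/n = 1 + 1.79×2.4/0.28 = 16.34
Contaminant velocity v_c = v/R = 0.1119/16.34 = 0.006848 m/d
t = L/v_c = 141/0.006848 = 20590 d
   = 20590/365 = 56.4 yr

56.4 years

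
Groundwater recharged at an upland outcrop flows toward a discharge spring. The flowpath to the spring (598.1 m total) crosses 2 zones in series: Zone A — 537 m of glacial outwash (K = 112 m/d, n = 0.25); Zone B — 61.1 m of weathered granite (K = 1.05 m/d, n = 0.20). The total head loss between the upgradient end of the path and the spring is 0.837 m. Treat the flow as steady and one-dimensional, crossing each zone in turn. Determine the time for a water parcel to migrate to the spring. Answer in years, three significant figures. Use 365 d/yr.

Steady 1-D flow in series ⇒ the Darcy flux q is identical in every zone and the zone head losses add (resistances L/K in series).
Σ(L/K) = 537/112 + 61.1/1.05 = 4.795 + 58.19 = 62.99 d
q = ΔH / Σ(L/K) = 0.837 / 62.99 = 0.01329 m/d (same in every zone)
Zone A: v = q/n = 0.01329/0.25 = 0.05316 m/d → t_A = 537/0.05316 = 10100 d
Zone B: v = q/n = 0.01329/0.20 = 0.06644 m/d → t_B = 61.1/0.06644 = 919.6 d
Total t = 10100 + 919.6 = 11020 d
   = 11020 / 365 = 30.2 yr

30.2 years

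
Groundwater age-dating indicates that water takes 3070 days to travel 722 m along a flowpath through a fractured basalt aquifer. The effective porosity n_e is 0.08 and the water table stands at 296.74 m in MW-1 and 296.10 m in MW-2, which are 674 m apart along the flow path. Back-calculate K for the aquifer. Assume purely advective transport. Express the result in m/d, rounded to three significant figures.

Hydraulic gradient i = (296.74 − 296.10) / 674 = 0.64 / 674 = 9.496e-4
v = L / t = 722 / 3070 = 0.2352 m/d
K = v · n / i = 0.2352 × 0.08 / 9.496e-4 = 19.8 m/d

19.8 m/d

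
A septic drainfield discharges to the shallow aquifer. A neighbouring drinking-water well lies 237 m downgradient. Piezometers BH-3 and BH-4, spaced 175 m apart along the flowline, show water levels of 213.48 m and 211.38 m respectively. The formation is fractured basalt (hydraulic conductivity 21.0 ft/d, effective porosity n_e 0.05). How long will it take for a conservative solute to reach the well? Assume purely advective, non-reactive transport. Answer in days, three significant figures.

154 days

Hydraulic gradient i = (213.48 − 211.38) / 175 = 2.10 / 175 = 0.01200
K = 21.0 ft/d × 0.3048 = 6.401 m/d
q = Ki = 6.401 × 0.01200 = 0.07681 m/d
v = Ki/n = 6.401·0.01200/0.05 = 1.536 m/d
t = L / v = 237 / 1.536 = 154.3 d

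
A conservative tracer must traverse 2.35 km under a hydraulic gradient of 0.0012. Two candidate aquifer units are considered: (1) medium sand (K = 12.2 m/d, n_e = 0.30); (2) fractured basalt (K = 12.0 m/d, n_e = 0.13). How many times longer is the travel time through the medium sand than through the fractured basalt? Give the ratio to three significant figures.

Unit 1 (medium sand): v = 12.2×0.0012/0.30 = 0.04880 m/d, t = 2350/0.04880 = 48160 d
Unit 2 (fractured basalt): v = 12.0×0.0012/0.13 = 0.1108 m/d, t = 2350/0.1108 = 21220 d
t(medium sand) / t(fractured basalt) = 48160/21220 = 2.27

2.27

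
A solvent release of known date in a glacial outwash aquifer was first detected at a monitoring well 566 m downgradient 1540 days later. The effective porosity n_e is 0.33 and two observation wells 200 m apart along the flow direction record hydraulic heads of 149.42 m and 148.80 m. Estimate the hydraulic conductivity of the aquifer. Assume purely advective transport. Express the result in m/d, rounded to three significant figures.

Hydraulic gradient i = (149.42 − 148.80) / 200 = 0.62 / 200 = 0.003100
v = L / t = 566 / 1540 = 0.3675 m/d
K = v · n / i = 0.3675 × 0.33 / 0.003100 = 39.1 m/d

39.1 m/d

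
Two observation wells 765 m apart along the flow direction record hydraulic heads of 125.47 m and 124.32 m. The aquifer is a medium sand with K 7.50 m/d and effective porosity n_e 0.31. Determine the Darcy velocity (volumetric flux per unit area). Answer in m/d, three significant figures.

Hydraulic gradient i = (125.47 − 124.32) / 765 = 1.15 / 765 = 0.001503
Specific discharge q = 7.50 × 0.001503 = 0.01127 m/d

0.0113 m/d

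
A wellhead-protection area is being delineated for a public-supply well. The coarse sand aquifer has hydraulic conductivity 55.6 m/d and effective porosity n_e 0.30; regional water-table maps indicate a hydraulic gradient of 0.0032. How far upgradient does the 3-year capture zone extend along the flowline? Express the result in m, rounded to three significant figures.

649 m

Darcy flux q = K·i = 55.6 × 0.0032 = 0.1779 m/d
Seepage velocity v = q / n = 0.1779 / 0.30 = 0.5931 m/d
T = 3 yr × 365 = 1095 d
L = v × T = 0.5931 × 1095 = 649.4 m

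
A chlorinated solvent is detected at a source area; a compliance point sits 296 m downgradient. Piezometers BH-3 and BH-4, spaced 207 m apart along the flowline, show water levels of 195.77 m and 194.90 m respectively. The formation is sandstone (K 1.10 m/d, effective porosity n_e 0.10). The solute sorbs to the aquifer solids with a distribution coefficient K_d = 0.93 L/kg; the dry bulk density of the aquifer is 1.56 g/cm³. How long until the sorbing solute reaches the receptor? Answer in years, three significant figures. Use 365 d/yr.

Hydraulic gradient i = (195.77 − 194.90) / 207 = 0.87 / 207 = 0.004203
Specific discharge q = 1.10 × 0.004203 = 0.004623 m/d
Seepage velocity v = q / n = 0.004623 / 0.10 = 0.04623 m/d
Retardation R = 1 + ρ_b·K_d/n = 1 + 1.56×0.93/0.10 = 15.51
Contaminant velocity v_c = v/R = 0.04623/15.51 = 0.002981 m/d
t = L/v_c = 296/0.002981 = 99290 d
   = 99290/365 = 272 yr

272 years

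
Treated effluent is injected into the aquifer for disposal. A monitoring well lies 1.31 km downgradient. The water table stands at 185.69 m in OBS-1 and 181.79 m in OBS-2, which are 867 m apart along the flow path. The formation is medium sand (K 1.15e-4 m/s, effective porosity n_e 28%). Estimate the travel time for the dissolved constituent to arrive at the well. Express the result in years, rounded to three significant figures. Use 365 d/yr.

Hydraulic gradient i = (185.69 − 181.79) / 867 = 3.90 / 867 = 0.004498
K = 1.15e-4 m/s × 86400 s/d = 9.936 m/d
Specific discharge q = 9.936 × 0.004498 = 0.04469 m/d
v = Ki/n = 9.936·0.004498/0.28 = 0.1596 m/d
L = 1.31 km = 1310 m
t = L / v = 1310 / 0.1596 = 8207 d
   = 8207 / 365 = 22.5 yr

22.5 years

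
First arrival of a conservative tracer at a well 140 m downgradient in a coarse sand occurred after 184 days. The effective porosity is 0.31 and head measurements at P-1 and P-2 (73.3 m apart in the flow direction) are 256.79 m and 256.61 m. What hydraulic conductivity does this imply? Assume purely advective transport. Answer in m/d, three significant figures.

Hydraulic gradient i = (256.79 − 256.61) / 73.3 = 0.18 / 73.3 = 0.002456
v = L / t = 140 / 184 = 0.7609 m/d
K = v · n / i = 0.7609 × 0.31 / 0.002456 = 96.1 m/d

96.1 m/d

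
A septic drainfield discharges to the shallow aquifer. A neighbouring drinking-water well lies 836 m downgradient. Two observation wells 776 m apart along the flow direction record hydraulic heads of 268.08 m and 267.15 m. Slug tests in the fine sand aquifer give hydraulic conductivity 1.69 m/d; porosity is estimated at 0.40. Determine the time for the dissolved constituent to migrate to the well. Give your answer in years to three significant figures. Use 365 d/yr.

452 years

Hydraulic gradient i = (268.08 − 267.15) / 776 = 0.93 / 776 = 0.001198
Darcy flux q = K·i = 1.69 × 0.001198 = 0.002025 m/d
v = Ki/n = 1.69·0.001198/0.40 = 0.005063 m/d
t = L / v = 836 / 0.005063 = 165100 d
   = 165100 / 365 = 452 yr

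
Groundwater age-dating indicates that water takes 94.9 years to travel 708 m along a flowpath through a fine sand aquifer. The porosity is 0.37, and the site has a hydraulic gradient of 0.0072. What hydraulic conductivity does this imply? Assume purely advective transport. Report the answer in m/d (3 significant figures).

t = 94.9 years = 34640 d
v = L / t = 708 / 34640 = 0.02044 m/d
K = v · n / i = 0.02044 × 0.37 / 0.0072 = 1.05 m/d

1.05 m/d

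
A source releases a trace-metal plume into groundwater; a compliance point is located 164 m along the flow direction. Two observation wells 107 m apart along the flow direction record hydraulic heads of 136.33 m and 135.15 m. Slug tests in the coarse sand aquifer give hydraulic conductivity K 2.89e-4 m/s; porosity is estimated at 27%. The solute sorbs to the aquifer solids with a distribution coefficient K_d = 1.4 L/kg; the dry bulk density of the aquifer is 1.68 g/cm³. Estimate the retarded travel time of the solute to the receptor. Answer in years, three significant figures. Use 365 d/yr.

Hydraulic gradient i = (136.33 − 135.15) / 107 = 1.18 / 107 = 0.01103
K = 2.89e-4 m/s × 86400 s/d = 24.97 m/d
q = Ki = 24.97 × 0.01103 = 0.2754 m/d
Seepage velocity v = q / n = 0.2754 / 0.27 = 1.020 m/d
Retardation R = 1 + ρ_b·K_d/n = 1 + 1.68×1.4/0.27 = 9.711
Contaminant velocity v_c = v/R = 1.020/9.711 = 0.1050 m/d
t = L/v_c = 164/0.1050 = 1562 d
   = 1562/365 = 4.28 yr

4.28 years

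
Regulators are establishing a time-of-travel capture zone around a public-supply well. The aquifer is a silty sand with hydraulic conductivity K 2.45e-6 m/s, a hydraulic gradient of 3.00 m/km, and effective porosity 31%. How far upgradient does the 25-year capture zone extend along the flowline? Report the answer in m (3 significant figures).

18.7 m

K = 2.45e-6 m/s × 86400 s/d = 0.2117 m/d
Specific discharge q = 0.2117 × 0.0030 = 6.350e-4 m/d
v = Ki/n = 0.2117·0.0030/0.31 = 0.002049 m/d
T = 25 yr × 365 = 9125 d
L = v × T = 0.002049 × 9125 = 18.69 m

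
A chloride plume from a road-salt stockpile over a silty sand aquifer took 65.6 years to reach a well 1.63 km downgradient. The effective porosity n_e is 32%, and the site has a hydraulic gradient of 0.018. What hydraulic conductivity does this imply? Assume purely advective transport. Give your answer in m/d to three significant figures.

t = 65.6 years = 23940 d
L = 1.63 km = 1630 m
v = L / t = 1630 / 23940 = 0.06808 m/d
K = v · n / i = 0.06808 × 0.32 / 0.018 = 1.21 m/d

1.21 m/d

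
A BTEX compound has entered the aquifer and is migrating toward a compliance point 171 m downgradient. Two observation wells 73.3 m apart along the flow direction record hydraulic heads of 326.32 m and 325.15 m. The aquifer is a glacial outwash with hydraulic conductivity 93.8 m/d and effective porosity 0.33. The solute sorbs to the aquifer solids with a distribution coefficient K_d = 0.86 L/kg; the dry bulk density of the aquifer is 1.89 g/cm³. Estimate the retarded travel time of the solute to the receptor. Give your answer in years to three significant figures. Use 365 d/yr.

0.612 years

Hydraulic gradient i = (326.32 − 325.15) / 73.3 = 1.17 / 73.3 = 0.01596
Darcy flux q = K·i = 93.8 × 0.01596 = 1.497 m/d
Seepage velocity v = q / n = 1.497 / 0.33 = 4.537 m/d
Retardation R = 1 + ρ_b·K_d/n = 1 + 1.89×0.86/0.33 = 5.925
Contaminant velocity v_c = v/R = 4.537/5.925 = 0.7657 m/d
t = L/v_c = 171/0.7657 = 223.3 d
   = 223.3/365 = 0.612 yr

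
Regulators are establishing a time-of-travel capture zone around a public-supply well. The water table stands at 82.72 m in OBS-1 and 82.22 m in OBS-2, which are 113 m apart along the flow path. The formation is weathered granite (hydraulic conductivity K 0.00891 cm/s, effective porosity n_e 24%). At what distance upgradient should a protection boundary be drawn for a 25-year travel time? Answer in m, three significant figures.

Hydraulic gradient i = (82.72 − 82.22) / 113 = 0.50 / 113 = 0.004425
K = 0.00891 cm/s × 864 = 7.698 m/d
Specific discharge q = 7.698 × 0.004425 = 0.03406 m/d
v_s = q/n_e = 0.03406/0.24 = 0.1419 m/d
T = 25 yr × 365 = 9125 d
L = v × T = 0.1419 × 9125 = 1295 m

1300 m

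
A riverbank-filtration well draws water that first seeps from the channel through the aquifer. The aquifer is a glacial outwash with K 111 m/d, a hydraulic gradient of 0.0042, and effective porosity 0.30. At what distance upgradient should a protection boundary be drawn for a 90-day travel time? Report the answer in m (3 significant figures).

Darcy flux q = K·i = 111 × 0.0042 = 0.4662 m/d
v = Ki/n = 111·0.0042/0.30 = 1.554 m/d
L = v × T = 1.554 × 90 = 139.9 m

140 m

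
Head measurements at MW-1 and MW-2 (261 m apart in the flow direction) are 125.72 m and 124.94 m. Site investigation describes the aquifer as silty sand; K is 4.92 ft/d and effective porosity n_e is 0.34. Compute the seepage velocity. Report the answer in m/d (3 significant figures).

0.0132 m/d

Hydraulic gradient i = (125.72 − 124.94) / 261 = 0.78 / 261 = 0.002989
K = 4.92 ft/d × 0.3048 = 1.500 m/d
Darcy flux q = K·i = 1.500 × 0.002989 = 0.004482 m/d
Average linear velocity = 0.004482 / 0.34 = 0.01318 m/d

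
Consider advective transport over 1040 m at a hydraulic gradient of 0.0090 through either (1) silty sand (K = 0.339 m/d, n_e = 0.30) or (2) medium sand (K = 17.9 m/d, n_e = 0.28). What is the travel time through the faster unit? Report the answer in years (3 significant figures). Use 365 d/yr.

Unit 1 (silty sand): v = 0.339×0.0090/0.30 = 0.01017 m/d, t = 1040/0.01017 = 102300 d
Unit 2 (medium sand): v = 17.9×0.0090/0.28 = 0.5754 m/d, t = 1040/0.5754 = 1808 d
Faster: 1808 d / 365 = 4.95 yr

4.95 years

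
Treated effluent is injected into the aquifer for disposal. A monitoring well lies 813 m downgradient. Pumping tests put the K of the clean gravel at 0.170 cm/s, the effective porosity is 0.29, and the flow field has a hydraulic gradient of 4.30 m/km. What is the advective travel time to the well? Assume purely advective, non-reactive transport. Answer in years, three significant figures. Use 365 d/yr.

1.02 years

K = 0.170 cm/s × 864 = 146.9 m/d
q = Ki = 146.9 × 0.0043 = 0.6316 m/d
v_s = q/n_e = 0.6316/0.29 = 2.178 m/d
t = L / v = 813 / 2.178 = 373.3 d
   = 373.3 / 365 = 1.02 yr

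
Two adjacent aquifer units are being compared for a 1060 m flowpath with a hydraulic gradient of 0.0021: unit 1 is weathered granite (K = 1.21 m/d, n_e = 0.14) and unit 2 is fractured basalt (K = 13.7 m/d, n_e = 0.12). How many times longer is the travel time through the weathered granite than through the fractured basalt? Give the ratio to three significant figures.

13.2

Unit 1 (weathered granite): v = 1.21×0.0021/0.14 = 0.01815 m/d, t = 1060/0.01815 = 58400 d
Unit 2 (fractured basalt): v = 13.7×0.0021/0.12 = 0.2398 m/d, t = 1060/0.2398 = 4421 d
t(weathered granite) / t(fractured basalt) = 58400/4421 = 13.2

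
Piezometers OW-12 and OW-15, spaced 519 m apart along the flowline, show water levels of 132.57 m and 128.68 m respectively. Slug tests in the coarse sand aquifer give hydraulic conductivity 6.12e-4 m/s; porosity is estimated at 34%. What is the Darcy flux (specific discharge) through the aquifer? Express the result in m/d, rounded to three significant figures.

Hydraulic gradient i = (132.57 − 128.68) / 519 = 3.89 / 519 = 0.007495
K = 6.12e-4 m/s × 86400 s/d = 52.88 m/d
q = Ki = 52.88 × 0.007495 = 0.3963 m/d

0.396 m/d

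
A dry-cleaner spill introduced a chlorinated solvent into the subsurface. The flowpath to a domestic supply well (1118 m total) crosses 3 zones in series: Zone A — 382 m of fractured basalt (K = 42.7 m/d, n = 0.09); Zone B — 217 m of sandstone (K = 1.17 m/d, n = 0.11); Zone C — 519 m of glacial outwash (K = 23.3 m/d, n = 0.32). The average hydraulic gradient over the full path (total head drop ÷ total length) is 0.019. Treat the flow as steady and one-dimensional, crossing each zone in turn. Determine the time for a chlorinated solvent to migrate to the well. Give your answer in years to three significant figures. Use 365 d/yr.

6.27 years

For zones in series the flux q is common to all zones; the equivalent conductivity is the harmonic (thickness-weighted) mean, K_eq = L_total / Σ(L_j/K_j).
Σ(L/K) = 382/42.7 + 217/1.17 + 519/23.3 = 8.946 + 185.5 + 22.27 = 216.7 d
K_eq = L_total / Σ(L/K) = 1118 / 216.7 = 5.159 m/d
q = K_eq · i = 5.159 × 0.019 = 0.09803 m/d (same in every zone)
Zone A: v = q/n = 0.09803/0.09 = 1.089 m/d → t_A = 382/1.089 = 350.7 d
Zone B: v = q/n = 0.09803/0.11 = 0.8912 m/d → t_B = 217/0.8912 = 243.5 d
Zone C: v = q/n = 0.09803/0.32 = 0.3063 m/d → t_C = 519/0.3063 = 1694 d
Total t = 350.7 + 243.5 + 1694 = 2288 d
   = 2288 / 365 = 6.27 yr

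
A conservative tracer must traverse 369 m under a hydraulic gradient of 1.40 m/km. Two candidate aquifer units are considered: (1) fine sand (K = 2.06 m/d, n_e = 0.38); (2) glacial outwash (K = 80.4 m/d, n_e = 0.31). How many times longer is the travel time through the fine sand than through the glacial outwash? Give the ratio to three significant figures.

Unit 1 (fine sand): v = 2.06×0.0014/0.38 = 0.007589 m/d, t = 369/0.007589 = 48620 d
Unit 2 (glacial outwash): v = 80.4×0.0014/0.31 = 0.3631 m/d, t = 369/0.3631 = 1016 d
t(fine sand) / t(glacial outwash) = 48620/1016 = 47.8

47.8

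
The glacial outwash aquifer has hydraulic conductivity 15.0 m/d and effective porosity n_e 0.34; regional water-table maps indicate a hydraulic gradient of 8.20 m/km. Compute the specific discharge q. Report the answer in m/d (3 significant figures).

Darcy flux q = K·i = 15.0 × 0.0082 = 0.1230 m/d

0.123 m/d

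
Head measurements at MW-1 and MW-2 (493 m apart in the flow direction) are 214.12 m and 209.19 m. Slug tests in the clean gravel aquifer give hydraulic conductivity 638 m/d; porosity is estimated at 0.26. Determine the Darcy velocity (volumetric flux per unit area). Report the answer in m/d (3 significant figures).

6.38 m/d

Hydraulic gradient i = (214.12 − 209.19) / 493 = 4.93 / 493 = 0.01000
q = Ki = 638 × 0.01000 = 6.380 m/d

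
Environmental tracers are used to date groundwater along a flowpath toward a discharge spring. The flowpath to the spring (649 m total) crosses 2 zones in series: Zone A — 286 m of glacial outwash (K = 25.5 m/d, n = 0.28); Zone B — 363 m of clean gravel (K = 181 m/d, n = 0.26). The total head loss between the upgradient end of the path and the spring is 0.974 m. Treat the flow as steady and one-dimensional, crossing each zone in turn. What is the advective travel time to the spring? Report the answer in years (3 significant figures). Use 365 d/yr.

6.49 years

Continuity: the same q passes through each zone, so ΔH = q·Σ(L_j/K_j) — the zones act as resistances in series.
Σ(L/K) = 286/25.5 + 363/181 = 11.22 + 2.006 = 13.22 d
q = ΔH / Σ(L/K) = 0.974 / 13.22 = 0.07367 m/d (same in every zone)
Zone A: v = q/n = 0.07367/0.28 = 0.2631 m/d → t_A = 286/0.2631 = 1087 d
Zone B: v = q/n = 0.07367/0.26 = 0.2833 m/d → t_B = 363/0.2833 = 1281 d
Total t = 1087 + 1281 = 2368 d
   = 2368 / 365 = 6.49 yr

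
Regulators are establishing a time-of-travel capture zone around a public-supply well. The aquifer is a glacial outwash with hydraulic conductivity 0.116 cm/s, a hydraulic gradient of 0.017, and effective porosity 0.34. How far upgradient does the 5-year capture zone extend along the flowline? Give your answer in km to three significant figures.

9.15 km

K = 0.116 cm/s × 864 = 100.2 m/d
q = Ki = 100.2 × 0.017 = 1.704 m/d
v = Ki/n = 100.2·0.017/0.34 = 5.011 m/d
T = 5 yr × 365 = 1825 d
L = v × T = 5.011 × 1825 = 9145 m
   = 9.15 km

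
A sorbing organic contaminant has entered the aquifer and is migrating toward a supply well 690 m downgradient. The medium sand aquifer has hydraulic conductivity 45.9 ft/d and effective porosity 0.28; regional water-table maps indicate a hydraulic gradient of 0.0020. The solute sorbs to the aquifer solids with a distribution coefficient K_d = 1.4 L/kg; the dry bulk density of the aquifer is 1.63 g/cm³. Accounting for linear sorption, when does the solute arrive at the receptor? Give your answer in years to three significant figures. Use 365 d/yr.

173 years

K = 45.9 ft/d × 0.3048 = 13.99 m/d
Darcy flux q = K·i = 13.99 × 0.0020 = 0.02798 m/d
v = Ki/n = 13.99·0.0020/0.28 = 0.09993 m/d
Retardation R = 1 + ρ_b·K_d/n = 1 + 1.63×1.4/0.28 = 9.150
Contaminant velocity v_c = v/R = 0.09993/9.150 = 0.01092 m/d
t = L/v_c = 690/0.01092 = 63180 d
   = 63180/365 = 173 yr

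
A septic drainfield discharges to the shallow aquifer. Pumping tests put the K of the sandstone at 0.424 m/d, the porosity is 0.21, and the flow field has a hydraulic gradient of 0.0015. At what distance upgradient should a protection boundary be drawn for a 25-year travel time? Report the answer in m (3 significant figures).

27.6 m

q = Ki = 0.424 × 0.0015 = 6.360e-4 m/d
Average linear velocity = 6.360e-4 / 0.21 = 0.003029 m/d
T = 25 yr × 365 = 9125 d
L = v × T = 0.003029 × 9125 = 27.64 m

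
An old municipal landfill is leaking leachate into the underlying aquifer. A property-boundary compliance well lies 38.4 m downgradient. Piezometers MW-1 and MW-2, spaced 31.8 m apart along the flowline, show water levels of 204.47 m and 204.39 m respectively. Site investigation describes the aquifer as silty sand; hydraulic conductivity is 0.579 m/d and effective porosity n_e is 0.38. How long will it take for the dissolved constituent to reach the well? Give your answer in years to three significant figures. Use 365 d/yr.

27.4 years

Hydraulic gradient i = (204.47 − 204.39) / 31.8 = 0.08 / 31.8 = 0.002516
Darcy flux q = K·i = 0.579 × 0.002516 = 0.001457 m/d
Average linear velocity = 0.001457 / 0.38 = 0.003833 m/d
t = L / v = 38.4 / 0.003833 = 10020 d
   = 10020 / 365 = 27.4 yr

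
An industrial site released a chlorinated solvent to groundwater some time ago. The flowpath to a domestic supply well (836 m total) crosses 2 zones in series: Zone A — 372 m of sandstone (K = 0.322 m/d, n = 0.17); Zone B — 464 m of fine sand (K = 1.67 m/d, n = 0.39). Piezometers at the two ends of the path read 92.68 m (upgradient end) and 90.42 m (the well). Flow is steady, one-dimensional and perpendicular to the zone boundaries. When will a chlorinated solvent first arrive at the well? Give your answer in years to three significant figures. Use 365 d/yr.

Total head drop ΔH = 92.68 − 90.42 = 2.26 m
Continuity: the same q passes through each zone, so ΔH = q·Σ(L_j/K_j) — the zones act as resistances in series.
Σ(L/K) = 372/0.322 + 464/1.67 = 1155 + 277.8 = 1433 d
q = ΔH / Σ(L/K) = 2.26 / 1433 = 0.001577 m/d (same in every zone)
Zone A: v = q/n = 0.001577/0.17 = 0.009276 m/d → t_A = 372/0.009276 = 40100 d
Zone B: v = q/n = 0.001577/0.39 = 0.004044 m/d → t_B = 464/0.004044 = 114800 d
Total t = 40100 + 114800 = 154900 d
   = 154900 / 365 = 424 yr

424 years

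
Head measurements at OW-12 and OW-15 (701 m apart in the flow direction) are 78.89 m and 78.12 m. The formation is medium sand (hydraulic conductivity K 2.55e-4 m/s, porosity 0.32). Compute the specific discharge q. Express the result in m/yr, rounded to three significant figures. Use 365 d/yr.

8.83 m/yr

Hydraulic gradient i = (78.89 − 78.12) / 701 = 0.77 / 701 = 0.001098
K = 2.55e-4 m/s × 86400 s/d = 22.03 m/d
Darcy flux q = K·i = 22.03 × 0.001098 = 0.02420 m/d
   = 0.02420 × 365 = 8.83 m/yr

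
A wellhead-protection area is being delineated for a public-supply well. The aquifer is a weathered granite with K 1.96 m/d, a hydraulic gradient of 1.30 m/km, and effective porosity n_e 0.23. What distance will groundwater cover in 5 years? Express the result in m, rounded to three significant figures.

q = Ki = 1.96 × 0.0013 = 0.002548 m/d
Seepage velocity v = q / n = 0.002548 / 0.23 = 0.01108 m/d
T = 5 yr × 365 = 1825 d
L = v × T = 0.01108 × 1825 = 20.22 m

20.2 m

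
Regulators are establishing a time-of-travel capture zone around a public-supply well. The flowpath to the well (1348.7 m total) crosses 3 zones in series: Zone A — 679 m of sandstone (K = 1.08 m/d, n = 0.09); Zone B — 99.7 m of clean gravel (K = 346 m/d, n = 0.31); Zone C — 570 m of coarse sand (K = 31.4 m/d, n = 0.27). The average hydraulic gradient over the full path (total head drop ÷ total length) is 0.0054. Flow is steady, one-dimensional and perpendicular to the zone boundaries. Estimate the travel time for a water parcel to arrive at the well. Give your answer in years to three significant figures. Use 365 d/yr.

For zones in series the flux q is common to all zones; the equivalent conductivity is the harmonic (thickness-weighted) mean, K_eq = L_total / Σ(L_j/K_j).
Σ(L/K) = 679/1.08 + 99.7/346 + 570/31.4 = 628.7 + 0.2882 + 18.15 = 647.1 d
K_eq = L_total / Σ(L/K) = 1348.7 / 647.1 = 2.084 m/d
q = K_eq · i = 2.084 × 0.0054 = 0.01125 m/d (same in every zone)
Zone A: v = q/n = 0.01125/0.09 = 0.1250 m/d → t_A = 679/0.1250 = 5430 d
Zone B: v = q/n = 0.01125/0.31 = 0.03630 m/d → t_B = 99.7/0.03630 = 2746 d
Zone C: v = q/n = 0.01125/0.27 = 0.04168 m/d → t_C = 570/0.04168 = 13680 d
Total t = 5430 + 2746 + 13680 = 21850 d
   = 21850 / 365 = 59.9 yr

59.9 years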